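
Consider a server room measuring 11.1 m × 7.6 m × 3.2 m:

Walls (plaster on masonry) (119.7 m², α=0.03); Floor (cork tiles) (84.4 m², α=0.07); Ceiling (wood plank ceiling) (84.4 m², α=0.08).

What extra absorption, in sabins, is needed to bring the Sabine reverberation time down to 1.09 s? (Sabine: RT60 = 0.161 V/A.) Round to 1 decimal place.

Summing Sᵢαᵢ: 3.591 + 5.908 + 6.752 → A₁ = 16.251 sabins.
Target A₂ = 0.161·269.952/1.09 = 39.874 sabins (V = 269.952 m³).
Shortfall: 39.874 − 16.251 = 23.6 sabins.

23.6 sabins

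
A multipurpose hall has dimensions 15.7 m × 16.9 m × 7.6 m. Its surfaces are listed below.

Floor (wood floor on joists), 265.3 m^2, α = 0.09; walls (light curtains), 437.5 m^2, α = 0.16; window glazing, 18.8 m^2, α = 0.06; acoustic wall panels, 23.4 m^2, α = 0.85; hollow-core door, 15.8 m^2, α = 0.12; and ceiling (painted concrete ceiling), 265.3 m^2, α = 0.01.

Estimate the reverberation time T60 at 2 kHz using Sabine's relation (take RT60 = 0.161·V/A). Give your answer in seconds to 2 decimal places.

Equivalent absorption area: A = 265.3·0.09 + 437.5·0.16 + 18.8·0.06 + 23.4·0.85 + 15.8·0.12 + 265.3·0.01 = 119.444 m^2.
Room volume: 2016.508 m³.
T = 0.161 V/A = 0.161·2016.508/119.444 = 2.72 s.

2.72 seconds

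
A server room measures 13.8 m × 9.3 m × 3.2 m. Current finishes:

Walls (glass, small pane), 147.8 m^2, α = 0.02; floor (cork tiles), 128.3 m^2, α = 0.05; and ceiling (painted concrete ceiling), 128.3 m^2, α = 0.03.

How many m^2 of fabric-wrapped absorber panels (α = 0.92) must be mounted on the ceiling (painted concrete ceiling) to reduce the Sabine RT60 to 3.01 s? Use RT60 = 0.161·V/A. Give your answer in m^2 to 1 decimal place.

Summing Sᵢαᵢ: 2.956 + 6.415 + 3.849 → A₁ = 13.220 sabins.
Required A₂ = 0.161·410.688/3.01 = 21.967 sabins.
Absorption to add: 21.967 − 13.220 = 8.747 sabins.
Each m^2 of panel replacing the ceiling (painted concrete ceiling) adds (0.92 − 0.03) = 0.89 sabins.
Area = ΔA/Δα = 8.747/0.89 = 9.8 m^2.

9.8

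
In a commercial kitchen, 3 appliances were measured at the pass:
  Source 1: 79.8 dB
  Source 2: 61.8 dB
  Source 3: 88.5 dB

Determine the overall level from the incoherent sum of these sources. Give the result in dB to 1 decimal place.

Converting to relative power and adding: 10^(79.8/10) + 10^(61.8/10) + 10^(88.5/10) = 8.05e+08.
Back to dB: 10·log₁₀ Σ = 89.1 dB.

89.1 dB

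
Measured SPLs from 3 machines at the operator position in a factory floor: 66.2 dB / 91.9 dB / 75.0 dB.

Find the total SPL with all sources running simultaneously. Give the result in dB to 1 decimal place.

92.0 dB

Σ 10^(Lᵢ/10) = 1.585e+09.
Combined level = 10 log₁₀(1.585e+09) = 92.0 dB.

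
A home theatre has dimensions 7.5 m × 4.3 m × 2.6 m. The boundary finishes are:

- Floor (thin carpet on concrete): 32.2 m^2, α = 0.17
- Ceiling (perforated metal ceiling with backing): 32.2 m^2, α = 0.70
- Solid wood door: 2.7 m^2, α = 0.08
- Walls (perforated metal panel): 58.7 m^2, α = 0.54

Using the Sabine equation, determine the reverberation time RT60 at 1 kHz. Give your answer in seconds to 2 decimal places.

Total absorption A = 32.2×0.17 + 32.2×0.70 + 2.7×0.08 + 58.7×0.54
  = 5.474 + 22.540 + 0.216 + 31.698 = 59.928 m^2 sabins.
V = 7.5·4.3·2.6 = 83.85 m³.
T = 0.161 V/A = 0.161·83.85/59.928 = 0.23 s.

0.23 s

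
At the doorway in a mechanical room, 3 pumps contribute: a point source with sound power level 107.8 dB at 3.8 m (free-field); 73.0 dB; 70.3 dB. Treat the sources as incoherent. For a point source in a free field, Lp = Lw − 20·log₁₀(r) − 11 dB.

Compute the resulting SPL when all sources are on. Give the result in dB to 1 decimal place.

Source at 3.8 m: Lp = 107.8 − 20·log₁₀(3.8) − 11 = 85.2 dB.
Converting to relative power and adding: 10^(85.2/10) + 10^(73.0/10) + 10^(70.3/10) = 3.618e+08.
L_total = 10·log₁₀(3.618e+08) = 85.6 dB.

85.6 dB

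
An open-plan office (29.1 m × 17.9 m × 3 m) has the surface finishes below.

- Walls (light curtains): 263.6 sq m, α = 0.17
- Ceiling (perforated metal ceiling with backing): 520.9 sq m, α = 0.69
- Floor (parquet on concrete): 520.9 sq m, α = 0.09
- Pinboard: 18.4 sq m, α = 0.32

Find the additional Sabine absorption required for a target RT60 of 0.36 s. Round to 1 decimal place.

241.9 sabins

Total absorption A₁ = 263.6·0.17 + 520.9·0.69 + 520.9·0.09 + 18.4·0.32
  = 44.812 + 359.421 + 46.881 + 5.888 = 457.002 sq m sabins.
V = 1562.67 m³. Required absorption A₂ = 0.161 × 1562.67 / 0.36 = 698.861 sabins.
Additional absorption ΔA = 698.861 − 457.002 = 241.9 sabins.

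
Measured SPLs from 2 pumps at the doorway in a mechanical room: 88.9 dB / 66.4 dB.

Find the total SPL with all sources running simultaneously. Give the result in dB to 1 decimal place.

Converting to relative power and adding: 10^(88.9/10) + 10^(66.4/10) = 7.806e+08.
L_total = 10·log₁₀(7.806e+08) = 88.9 dB.

88.9 dB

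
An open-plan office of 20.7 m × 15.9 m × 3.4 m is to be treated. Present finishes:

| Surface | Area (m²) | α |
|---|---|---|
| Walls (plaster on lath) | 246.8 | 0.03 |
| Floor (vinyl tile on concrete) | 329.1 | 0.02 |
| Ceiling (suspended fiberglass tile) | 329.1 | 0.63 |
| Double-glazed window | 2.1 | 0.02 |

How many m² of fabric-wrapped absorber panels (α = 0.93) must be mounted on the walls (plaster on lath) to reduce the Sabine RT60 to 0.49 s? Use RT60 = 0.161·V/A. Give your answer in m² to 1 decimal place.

162.6

Equivalent absorption area: A₁ = 246.8×0.03 + 329.1×0.02 + 329.1×0.63 + 2.1×0.02 = 221.361 m².
Required A₂ = 0.161·1119.042/0.49 = 367.685 sabins.
ΔA needed = 367.685 − 221.361 = 146.324 sabins.
Net gain per m²: Δα = 0.93 − 0.03 = 0.90.
Panel area = 146.324 / 0.90 = 162.6 m².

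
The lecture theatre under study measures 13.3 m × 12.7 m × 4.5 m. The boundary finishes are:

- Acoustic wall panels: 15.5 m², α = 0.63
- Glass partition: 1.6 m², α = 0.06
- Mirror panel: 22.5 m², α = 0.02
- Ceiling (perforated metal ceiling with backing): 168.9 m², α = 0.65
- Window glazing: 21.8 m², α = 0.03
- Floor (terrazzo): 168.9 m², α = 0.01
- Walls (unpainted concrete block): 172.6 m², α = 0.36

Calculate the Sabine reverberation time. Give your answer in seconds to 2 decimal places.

0.66 s

Total absorption A = 15.5*0.63 + 1.6*0.06 + 22.5*0.02 + 168.9*0.65 + 21.8*0.03 + 168.9*0.01 + 172.6*0.36
  = 9.765 + 0.096 + 0.450 + 109.785 + 0.654 + 1.689 + 62.136 = 184.575 m² sabins.
Volume V = 13.3 × 12.7 × 4.5 = 760.095 m³.
Sabine: RT60 = 0.161 × 760.095 / 184.575 = 0.66 s.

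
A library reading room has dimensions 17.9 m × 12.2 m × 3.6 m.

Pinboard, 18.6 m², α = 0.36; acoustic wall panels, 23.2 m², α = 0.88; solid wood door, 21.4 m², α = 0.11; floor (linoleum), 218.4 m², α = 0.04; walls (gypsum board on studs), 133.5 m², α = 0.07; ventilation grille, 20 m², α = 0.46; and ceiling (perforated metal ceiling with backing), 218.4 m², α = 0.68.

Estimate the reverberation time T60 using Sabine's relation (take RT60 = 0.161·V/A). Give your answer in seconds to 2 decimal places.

Summing Sᵢαᵢ: 6.696 + 20.416 + 2.354 + 8.736 + 9.345 + 9.200 + 148.512 → A = 205.259 sabins.
V = 17.9·12.2·3.6 = 786.168 m³.
RT60 = 0.161 · V / A = 0.161 × 786.168 / 205.259 = 0.62 s.

0.62 s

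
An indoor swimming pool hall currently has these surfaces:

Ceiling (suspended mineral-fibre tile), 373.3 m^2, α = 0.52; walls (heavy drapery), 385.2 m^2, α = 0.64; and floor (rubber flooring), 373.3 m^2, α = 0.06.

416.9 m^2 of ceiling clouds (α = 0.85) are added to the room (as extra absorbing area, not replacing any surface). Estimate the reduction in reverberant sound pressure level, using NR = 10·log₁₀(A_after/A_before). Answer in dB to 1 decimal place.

A_before = Σ Sᵢαᵢ = 373.3·0.52 + 385.2·0.64 + 373.3·0.06 = 463.042 sabins.
Added absorption = 416.9 × 0.85 = 354.365 sabins.
New total A_after = 817.407 sabins.
NR = 10·log₁₀(817.407/463.042) = 2.5 dB.

2.5 dB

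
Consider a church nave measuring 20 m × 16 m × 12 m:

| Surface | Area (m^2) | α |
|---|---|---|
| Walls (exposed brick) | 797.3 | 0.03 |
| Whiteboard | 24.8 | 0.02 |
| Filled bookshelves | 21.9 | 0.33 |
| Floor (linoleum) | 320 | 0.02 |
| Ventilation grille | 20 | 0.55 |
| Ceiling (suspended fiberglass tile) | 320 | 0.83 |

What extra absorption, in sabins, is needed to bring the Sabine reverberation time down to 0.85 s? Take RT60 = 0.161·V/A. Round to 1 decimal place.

Equivalent absorption area: A₁ = 797.3·0.03 + 24.8·0.02 + 21.9·0.33 + 320·0.02 + 20·0.55 + 320·0.83 = 314.642 m^2.
Target A₂ = 0.161·3840/0.85 = 727.341 sabins (V = 3840 m³).
Additional absorption ΔA = 727.341 − 314.642 = 412.7 sabins.

412.7 sabins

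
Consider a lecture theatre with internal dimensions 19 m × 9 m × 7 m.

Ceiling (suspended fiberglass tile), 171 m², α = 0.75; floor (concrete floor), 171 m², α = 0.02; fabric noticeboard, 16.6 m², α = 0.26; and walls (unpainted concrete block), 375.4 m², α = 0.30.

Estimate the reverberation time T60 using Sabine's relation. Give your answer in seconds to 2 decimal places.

0.78 s

Equivalent absorption area: A = 171*0.75 + 171*0.02 + 16.6*0.26 + 375.4*0.30 = 248.606 m².
Room volume: 1197 m³.
T = 0.161 V/A = 0.161·1197/248.606 = 0.78 s.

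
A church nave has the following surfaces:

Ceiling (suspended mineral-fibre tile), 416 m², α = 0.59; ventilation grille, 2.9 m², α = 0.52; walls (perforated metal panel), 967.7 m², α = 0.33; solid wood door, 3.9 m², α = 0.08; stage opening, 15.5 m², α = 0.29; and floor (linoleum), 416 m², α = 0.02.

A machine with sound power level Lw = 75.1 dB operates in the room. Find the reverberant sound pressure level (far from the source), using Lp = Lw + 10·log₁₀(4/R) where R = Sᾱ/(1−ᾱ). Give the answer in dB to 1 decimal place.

51.8 dB

Σ(Sᵢαᵢ) = 416×0.59 + 2.9×0.52 + 967.7×0.33 + 3.9×0.08 + 15.5×0.29 + 416×0.02 = 579.416; total area S = 1822.0 m².
ᾱ = 579.416/1822.0 = 0.3180; R = Sᾱ/(1−ᾱ) = 579.416/(1−0.3180) = 849.584 m².
Lp = Lw + 10 log₁₀(4/R) = 75.1 -23.27 = 51.8 dB.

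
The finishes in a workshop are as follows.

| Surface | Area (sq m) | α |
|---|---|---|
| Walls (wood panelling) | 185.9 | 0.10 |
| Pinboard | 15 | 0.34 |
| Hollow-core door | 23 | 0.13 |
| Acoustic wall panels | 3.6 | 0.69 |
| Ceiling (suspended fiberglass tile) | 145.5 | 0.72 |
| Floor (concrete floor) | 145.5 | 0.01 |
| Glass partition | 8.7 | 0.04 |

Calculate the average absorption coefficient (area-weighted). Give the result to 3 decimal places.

0.257

S = Σ Sᵢ = 185.9 + 15 + 23 + 3.6 + 145.5 + 145.5 + 8.7 = 527.2 sq m.
Σ(Sᵢαᵢ) = 185.9·0.10 + 15·0.34 + 23·0.13 + 3.6·0.69 + 145.5·0.72 + 145.5·0.01 + 8.7·0.04 = 135.727.
ᾱ = 135.727 / 527.2 = 0.257.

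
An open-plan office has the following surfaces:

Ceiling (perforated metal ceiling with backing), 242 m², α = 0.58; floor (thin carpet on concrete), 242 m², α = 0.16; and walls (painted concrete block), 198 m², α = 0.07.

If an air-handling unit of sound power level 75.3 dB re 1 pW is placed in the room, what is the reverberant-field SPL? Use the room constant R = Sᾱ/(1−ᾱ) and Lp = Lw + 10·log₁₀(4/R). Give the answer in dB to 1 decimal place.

57.0 dB

A = 192.940 sabins; S = 682.0 m².
ᾱ = 0.2829, so room constant R = A/(1−ᾱ) = 269.056 m².
Lp = Lw + 10 log₁₀(4/R) = 75.3 -18.28 = 57.0 dB.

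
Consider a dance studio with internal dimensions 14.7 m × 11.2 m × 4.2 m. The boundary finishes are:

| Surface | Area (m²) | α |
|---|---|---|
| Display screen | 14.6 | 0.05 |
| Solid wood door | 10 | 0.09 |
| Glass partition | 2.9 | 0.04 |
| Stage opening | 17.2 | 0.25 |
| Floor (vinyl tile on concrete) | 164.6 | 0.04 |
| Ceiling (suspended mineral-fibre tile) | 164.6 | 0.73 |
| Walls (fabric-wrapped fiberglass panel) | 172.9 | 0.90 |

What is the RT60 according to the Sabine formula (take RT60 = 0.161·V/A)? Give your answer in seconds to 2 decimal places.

A = Σ Sᵢαᵢ = 14.6·0.05 + 10·0.09 + 2.9·0.04 + 17.2·0.25 + 164.6·0.04 + 164.6·0.73 + 172.9·0.90 = 288.398 sabins.
Volume V = 14.7 × 11.2 × 4.2 = 691.488 m³.
Sabine: RT60 = 0.161 × 691.488 / 288.398 = 0.39 s.

0.39 s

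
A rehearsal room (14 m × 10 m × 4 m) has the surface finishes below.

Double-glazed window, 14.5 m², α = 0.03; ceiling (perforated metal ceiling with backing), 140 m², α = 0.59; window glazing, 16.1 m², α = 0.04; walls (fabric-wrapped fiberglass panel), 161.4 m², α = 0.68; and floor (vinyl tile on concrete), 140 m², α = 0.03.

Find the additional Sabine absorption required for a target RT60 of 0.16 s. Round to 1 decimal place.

365.9 sabins

Equivalent absorption area: A₁ = 14.5×0.03 + 140×0.59 + 16.1×0.04 + 161.4×0.68 + 140×0.03 = 197.631 m².
Target A₂ = 0.161·560/0.16 = 563.500 sabins (V = 560 m³).
Additional absorption ΔA = 563.500 − 197.631 = 365.9 sabins.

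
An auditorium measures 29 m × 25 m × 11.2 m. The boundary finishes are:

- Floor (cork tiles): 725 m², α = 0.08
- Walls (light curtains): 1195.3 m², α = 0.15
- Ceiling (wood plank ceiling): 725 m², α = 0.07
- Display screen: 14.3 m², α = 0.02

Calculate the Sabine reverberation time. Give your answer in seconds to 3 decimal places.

4.534 s

Equivalent absorption area: A = 725×0.08 + 1195.3×0.15 + 725×0.07 + 14.3×0.02 = 288.331 m².
Volume V = 29 × 25 × 11.2 = 8120 m³.
T = 0.161 V/A = 0.161·8120/288.331 = 4.534 s.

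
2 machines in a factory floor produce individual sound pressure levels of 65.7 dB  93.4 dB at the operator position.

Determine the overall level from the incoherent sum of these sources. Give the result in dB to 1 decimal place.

93.4 dB

Σ 10^(Lᵢ/10) = 2.191e+09.
Back to dB: 10·log₁₀ Σ = 93.4 dB.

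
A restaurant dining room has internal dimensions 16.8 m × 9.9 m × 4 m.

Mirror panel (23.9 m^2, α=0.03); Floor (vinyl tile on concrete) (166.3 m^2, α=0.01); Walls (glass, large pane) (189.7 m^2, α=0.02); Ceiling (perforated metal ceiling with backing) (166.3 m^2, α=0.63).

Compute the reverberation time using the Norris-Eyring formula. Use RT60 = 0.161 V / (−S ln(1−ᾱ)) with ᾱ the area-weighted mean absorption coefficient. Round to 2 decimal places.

0.86 s

Total surface area S = 23.9 + 166.3 + 189.7 + 166.3 = 546.2 m^2.
Σ(Sᵢαᵢ) = 23.9·0.03 + 166.3·0.01 + 189.7·0.02 + 166.3·0.63 = 110.943.
Mean coefficient ᾱ = A/S = 0.2031.
Eyring denominator: −S ln(1−ᾱ) = 124.002.
V = 16.8 × 9.9 × 4 = 665.28 m³.
RT60 = 0.161 × 665.28 / 124.002 = 0.86 s.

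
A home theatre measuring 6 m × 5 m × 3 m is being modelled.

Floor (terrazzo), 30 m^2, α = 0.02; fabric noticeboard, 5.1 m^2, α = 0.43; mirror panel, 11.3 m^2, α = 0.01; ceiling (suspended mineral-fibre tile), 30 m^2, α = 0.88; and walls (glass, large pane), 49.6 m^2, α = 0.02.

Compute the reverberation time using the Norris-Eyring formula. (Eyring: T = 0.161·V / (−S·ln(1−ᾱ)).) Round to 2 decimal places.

0.42 sec

Total surface area S = 30 + 5.1 + 11.3 + 30 + 49.6 = 126.0 m^2.
Absorption A = 30×0.02 + 5.1×0.43 + 11.3×0.01 + 30×0.88 + 49.6×0.02 = 30.298 sabins.
ᾱ = 30.298 / 126.0 = 0.2405.
−S·ln(1−ᾱ) = −126.0 × ln(1 − 0.2405) = 34.662.
V = 6 × 5 × 3 = 90 m³.
T = 0.161·V/[−S·ln(1−ᾱ)] = 0.161·90/34.662 = 0.42 s.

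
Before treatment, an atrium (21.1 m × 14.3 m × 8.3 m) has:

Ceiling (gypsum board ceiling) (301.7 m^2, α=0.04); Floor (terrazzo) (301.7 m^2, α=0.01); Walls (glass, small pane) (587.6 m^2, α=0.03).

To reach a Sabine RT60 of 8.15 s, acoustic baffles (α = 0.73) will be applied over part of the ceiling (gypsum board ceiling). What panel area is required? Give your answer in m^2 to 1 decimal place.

24.3

A₁ = Σ Sᵢαᵢ = 301.7*0.04 + 301.7*0.01 + 587.6*0.03 = 32.713 sabins.
V = 2504.359 m³. Target absorption A₂ = 0.161 × 2504.359 / 8.15 = 49.473 sabins.
ΔA needed = 49.473 − 32.713 = 16.760 sabins.
Each m^2 of panel replacing the ceiling (gypsum board ceiling) adds (0.73 − 0.04) = 0.69 sabins.
Panel area = 16.760 / 0.69 = 24.3 m^2.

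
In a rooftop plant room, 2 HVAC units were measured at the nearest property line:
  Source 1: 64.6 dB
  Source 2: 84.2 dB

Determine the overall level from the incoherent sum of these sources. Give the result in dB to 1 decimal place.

Sum in the linear (power) domain: Σ 10^(Lᵢ/10) = 10^(64.6/10) + 10^(84.2/10) = 2.659e+08.
Back to dB: 10·log₁₀ Σ = 84.2 dB.

84.2 dB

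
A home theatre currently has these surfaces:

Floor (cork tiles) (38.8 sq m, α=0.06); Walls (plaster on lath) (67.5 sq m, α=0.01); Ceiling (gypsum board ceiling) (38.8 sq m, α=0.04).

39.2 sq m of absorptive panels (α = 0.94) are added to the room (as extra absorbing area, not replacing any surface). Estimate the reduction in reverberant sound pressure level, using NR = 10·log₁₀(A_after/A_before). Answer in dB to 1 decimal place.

A_before = Σ Sᵢαᵢ = 38.8×0.06 + 67.5×0.01 + 38.8×0.04 = 4.555 sabins.
Added absorption = 39.2 × 0.94 = 36.848 sabins.
New total A_after = 41.403 sabins.
Reduction = 10 log₁₀(A_after/A_before) = 10 log₁₀(9.0896) = 9.6 dB.

9.6 dB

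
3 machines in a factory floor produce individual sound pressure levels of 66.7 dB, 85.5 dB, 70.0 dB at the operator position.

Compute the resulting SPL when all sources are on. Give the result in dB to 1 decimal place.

85.7 dB

Sum in the linear (power) domain: Σ 10^(Lᵢ/10) = 10^(66.7/10) + 10^(85.5/10) + 10^(70.0/10) = 3.695e+08.
Back to dB: 10·log₁₀ Σ = 85.7 dB.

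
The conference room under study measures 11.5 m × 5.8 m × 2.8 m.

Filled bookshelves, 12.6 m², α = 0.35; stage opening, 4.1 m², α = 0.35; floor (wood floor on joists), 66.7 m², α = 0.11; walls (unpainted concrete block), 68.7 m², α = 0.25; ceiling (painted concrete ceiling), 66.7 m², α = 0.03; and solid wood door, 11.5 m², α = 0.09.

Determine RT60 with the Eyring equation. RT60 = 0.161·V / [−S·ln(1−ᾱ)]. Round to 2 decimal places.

Total surface area S = 12.6 + 4.1 + 66.7 + 68.7 + 66.7 + 11.5 = 230.3 m².
Absorption A = 12.6×0.35 + 4.1×0.35 + 66.7×0.11 + 68.7×0.25 + 66.7×0.03 + 11.5×0.09 = 33.393 sabins.
ᾱ = 33.393 / 230.3 = 0.1450.
−S·ln(1−ᾱ) = −230.3 × ln(1 − 0.1450) = 36.077.
V = 11.5 × 5.8 × 2.8 = 186.76 m³.
RT60 = 0.161 × 186.76 / 36.077 = 0.83 s.

0.83 seconds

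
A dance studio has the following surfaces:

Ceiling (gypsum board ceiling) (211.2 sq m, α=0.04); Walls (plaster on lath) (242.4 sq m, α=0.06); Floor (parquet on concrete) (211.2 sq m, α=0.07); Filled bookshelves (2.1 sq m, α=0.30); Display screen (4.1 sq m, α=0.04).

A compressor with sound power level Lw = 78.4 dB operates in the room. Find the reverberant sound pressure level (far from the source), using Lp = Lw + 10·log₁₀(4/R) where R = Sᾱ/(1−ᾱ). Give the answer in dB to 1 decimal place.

68.3 dB

Σ(Sᵢαᵢ) = 211.2·0.04 + 242.4·0.06 + 211.2·0.07 + 2.1·0.30 + 4.1·0.04 = 38.570; total area S = 671.0 sq m.
ᾱ = 38.570/671.0 = 0.0575; R = Sᾱ/(1−ᾱ) = 38.570/(1−0.0575) = 40.923 sq m.
Lp = Lw + 10 log₁₀(4/R) = 78.4 -10.10 = 68.3 dB.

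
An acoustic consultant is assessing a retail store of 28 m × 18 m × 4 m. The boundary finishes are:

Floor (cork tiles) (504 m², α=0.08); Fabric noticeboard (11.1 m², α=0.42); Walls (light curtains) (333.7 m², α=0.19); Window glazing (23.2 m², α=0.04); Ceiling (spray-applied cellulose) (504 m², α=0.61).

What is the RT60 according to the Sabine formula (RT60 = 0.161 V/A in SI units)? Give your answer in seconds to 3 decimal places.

A = Σ Sᵢαᵢ = 504×0.08 + 11.1×0.42 + 333.7×0.19 + 23.2×0.04 + 504×0.61 = 416.753 sabins.
V = 28·18·4 = 2016 m³.
Sabine: RT60 = 0.161 × 2016 / 416.753 = 0.779 s.

0.779 s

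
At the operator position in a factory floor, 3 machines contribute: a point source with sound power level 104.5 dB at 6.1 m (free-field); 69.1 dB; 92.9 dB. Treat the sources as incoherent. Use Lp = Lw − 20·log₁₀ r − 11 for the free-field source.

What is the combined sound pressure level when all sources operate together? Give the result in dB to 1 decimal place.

Source at 6.1 m: Lp = 104.5 − 20·log₁₀(6.1) − 11 = 77.8 dB.
Σ 10^(Lᵢ/10) = 2.018e+09.
Back to dB: 10·log₁₀ Σ = 93.0 dB.

93.0 dB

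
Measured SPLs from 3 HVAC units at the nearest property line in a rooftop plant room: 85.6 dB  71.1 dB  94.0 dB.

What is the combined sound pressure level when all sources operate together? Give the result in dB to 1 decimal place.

Converting to relative power and adding: 10^(85.6/10) + 10^(71.1/10) + 10^(94.0/10) = 2.888e+09.
Combined level = 10 log₁₀(2.888e+09) = 94.6 dB.

94.6 dB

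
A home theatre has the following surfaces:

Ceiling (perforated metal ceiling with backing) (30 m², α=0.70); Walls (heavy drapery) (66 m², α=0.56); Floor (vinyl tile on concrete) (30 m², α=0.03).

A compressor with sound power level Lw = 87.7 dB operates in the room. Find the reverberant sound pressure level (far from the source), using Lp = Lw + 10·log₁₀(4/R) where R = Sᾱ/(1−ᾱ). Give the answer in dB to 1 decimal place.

73.3 dB

A = 58.860 sabins; S = 126.0 m².
ᾱ = 0.4671, so room constant R = A/(1−ᾱ) = 110.452 m².
Lp = Lw + 10 log₁₀(4/R) = 87.7 -14.41 = 73.3 dB.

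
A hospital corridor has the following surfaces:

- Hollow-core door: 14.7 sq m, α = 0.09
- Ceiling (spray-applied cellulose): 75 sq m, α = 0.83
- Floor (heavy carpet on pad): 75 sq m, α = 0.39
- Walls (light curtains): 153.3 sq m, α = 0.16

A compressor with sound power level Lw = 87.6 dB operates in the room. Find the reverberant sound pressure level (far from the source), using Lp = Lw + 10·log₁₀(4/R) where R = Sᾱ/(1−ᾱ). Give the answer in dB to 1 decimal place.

70.9 dB

Σ(Sᵢαᵢ) = 14.7×0.09 + 75×0.83 + 75×0.39 + 153.3×0.16 = 117.351; total area S = 318.0 sq m.
ᾱ = 0.3690, so room constant R = A/(1−ᾱ) = 185.976 sq m.
Lp = 87.6 + 10·log₁₀(4/185.976) = 87.6 + (-16.67) = 70.9 dB.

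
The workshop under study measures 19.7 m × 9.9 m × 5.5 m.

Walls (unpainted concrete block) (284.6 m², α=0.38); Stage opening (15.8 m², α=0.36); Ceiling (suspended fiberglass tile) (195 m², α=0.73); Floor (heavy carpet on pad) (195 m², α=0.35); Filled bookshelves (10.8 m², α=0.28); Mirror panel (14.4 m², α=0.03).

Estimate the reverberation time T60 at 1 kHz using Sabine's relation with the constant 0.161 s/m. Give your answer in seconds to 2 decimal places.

0.53 sec

A = Σ Sᵢαᵢ = 284.6·0.38 + 15.8·0.36 + 195·0.73 + 195·0.35 + 10.8·0.28 + 14.4·0.03 = 327.892 sabins.
V = 19.7·9.9·5.5 = 1072.665 m³.
RT60 = 0.161 · V / A = 0.161 × 1072.665 / 327.892 = 0.53 s.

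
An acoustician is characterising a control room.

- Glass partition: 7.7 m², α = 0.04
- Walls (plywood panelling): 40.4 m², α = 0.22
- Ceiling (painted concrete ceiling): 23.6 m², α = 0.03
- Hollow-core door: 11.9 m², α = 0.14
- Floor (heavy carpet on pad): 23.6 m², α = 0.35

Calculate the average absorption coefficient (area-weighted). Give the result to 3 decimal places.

Total surface area S = 107.2 m².
Σ(Sᵢαᵢ) = 7.7*0.04 + 40.4*0.22 + 23.6*0.03 + 11.9*0.14 + 23.6*0.35 = 19.830.
ᾱ = A/S = 0.185.

0.185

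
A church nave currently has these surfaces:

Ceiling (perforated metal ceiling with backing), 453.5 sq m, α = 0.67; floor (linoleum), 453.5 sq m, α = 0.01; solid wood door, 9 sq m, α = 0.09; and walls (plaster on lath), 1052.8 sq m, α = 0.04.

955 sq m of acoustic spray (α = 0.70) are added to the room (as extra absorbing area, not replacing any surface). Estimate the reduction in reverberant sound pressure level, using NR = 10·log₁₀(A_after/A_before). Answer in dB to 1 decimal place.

4.6 dB

Equivalent absorption area: A_before = 453.5·0.67 + 453.5·0.01 + 9·0.09 + 1052.8·0.04 = 351.302 sq m.
Added absorption = 955 × 0.70 = 668.500 sabins.
New total A_after = 1019.802 sabins.
NR = 10·log₁₀(1019.802/351.302) = 4.6 dB.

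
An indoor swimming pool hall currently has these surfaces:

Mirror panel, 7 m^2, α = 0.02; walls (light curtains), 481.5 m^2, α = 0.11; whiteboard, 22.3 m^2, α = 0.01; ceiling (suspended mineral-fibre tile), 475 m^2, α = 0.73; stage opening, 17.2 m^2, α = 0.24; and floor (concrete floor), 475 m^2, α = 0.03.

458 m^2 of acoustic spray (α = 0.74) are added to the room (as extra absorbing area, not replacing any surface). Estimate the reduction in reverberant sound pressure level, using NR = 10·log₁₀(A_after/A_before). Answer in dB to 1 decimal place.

Equivalent absorption area: A_before = 7*0.02 + 481.5*0.11 + 22.3*0.01 + 475*0.73 + 17.2*0.24 + 475*0.03 = 418.456 m^2.
Treatment contributes 458·0.74 = 338.920 sabins.
A_after = 418.456 + 338.920 = 757.376 sabins.
NR = 10·log₁₀(757.376/418.456) = 2.6 dB.

2.6 dB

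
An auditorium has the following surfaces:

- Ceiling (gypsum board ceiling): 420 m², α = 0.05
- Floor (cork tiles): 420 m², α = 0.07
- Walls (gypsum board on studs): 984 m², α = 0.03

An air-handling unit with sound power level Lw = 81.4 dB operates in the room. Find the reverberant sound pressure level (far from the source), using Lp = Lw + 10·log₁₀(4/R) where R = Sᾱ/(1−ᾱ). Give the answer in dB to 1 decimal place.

A = 79.920 sabins; S = 1824.0 m².
ᾱ = 79.920/1824.0 = 0.0438; R = Sᾱ/(1−ᾱ) = 79.920/(1−0.0438) = 83.581 m².
Lp = Lw + 10 log₁₀(4/R) = 81.4 -13.20 = 68.2 dB.

68.2 dB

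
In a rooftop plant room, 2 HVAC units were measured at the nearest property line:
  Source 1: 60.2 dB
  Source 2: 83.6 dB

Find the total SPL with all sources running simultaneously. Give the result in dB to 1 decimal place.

Σ 10^(Lᵢ/10) = 2.301e+08.
Back to dB: 10·log₁₀ Σ = 83.6 dB.

83.6 dB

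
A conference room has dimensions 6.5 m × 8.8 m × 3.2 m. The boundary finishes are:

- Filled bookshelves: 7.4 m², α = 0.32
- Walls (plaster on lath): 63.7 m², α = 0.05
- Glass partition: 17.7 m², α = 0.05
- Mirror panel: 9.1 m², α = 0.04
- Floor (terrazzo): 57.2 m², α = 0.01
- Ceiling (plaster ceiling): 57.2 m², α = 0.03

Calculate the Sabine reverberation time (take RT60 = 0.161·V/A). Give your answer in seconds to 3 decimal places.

Equivalent absorption area: A = 7.4×0.32 + 63.7×0.05 + 17.7×0.05 + 9.1×0.04 + 57.2×0.01 + 57.2×0.03 = 9.090 m².
Volume V = 6.5 × 8.8 × 3.2 = 183.04 m³.
RT60 = 0.161 · V / A = 0.161 × 183.04 / 9.090 = 3.242 s.

3.242 sec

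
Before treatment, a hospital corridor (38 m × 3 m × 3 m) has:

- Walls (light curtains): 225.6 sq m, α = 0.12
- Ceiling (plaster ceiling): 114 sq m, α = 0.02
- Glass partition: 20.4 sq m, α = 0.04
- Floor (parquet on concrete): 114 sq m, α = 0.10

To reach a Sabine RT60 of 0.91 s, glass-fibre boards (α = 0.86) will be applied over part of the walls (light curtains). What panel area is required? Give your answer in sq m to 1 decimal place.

25.6

A₁ = Σ Sᵢαᵢ = 225.6·0.12 + 114·0.02 + 20.4·0.04 + 114·0.10 = 41.568 sabins.
Required A₂ = 0.161·342/0.91 = 60.508 sabins.
Absorption to add: 60.508 − 41.568 = 18.940 sabins.
Net gain per sq m: Δα = 0.86 − 0.12 = 0.74.
Panel area = 18.940 / 0.74 = 25.6 sq m.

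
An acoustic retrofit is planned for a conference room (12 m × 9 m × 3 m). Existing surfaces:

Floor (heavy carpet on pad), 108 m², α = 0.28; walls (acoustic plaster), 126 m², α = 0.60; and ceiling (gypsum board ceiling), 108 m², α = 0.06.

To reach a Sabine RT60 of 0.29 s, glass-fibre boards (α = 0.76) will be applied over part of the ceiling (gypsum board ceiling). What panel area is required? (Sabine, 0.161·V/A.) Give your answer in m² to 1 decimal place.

Equivalent absorption area: A₁ = 108*0.28 + 126*0.60 + 108*0.06 = 112.320 m².
Required A₂ = 0.161·324/0.29 = 179.876 sabins.
ΔA needed = 179.876 − 112.320 = 67.556 sabins.
Net gain per m²: Δα = 0.76 − 0.06 = 0.70.
Area = ΔA/Δα = 67.556/0.70 = 96.5 m².

96.5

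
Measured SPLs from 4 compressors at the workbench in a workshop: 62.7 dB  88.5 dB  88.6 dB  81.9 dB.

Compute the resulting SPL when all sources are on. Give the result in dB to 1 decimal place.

Converting to relative power and adding: 10^(62.7/10) + 10^(88.5/10) + 10^(88.6/10) + 10^(81.9/10) = 1.589e+09.
Combined level = 10 log₁₀(1.589e+09) = 92.0 dB.

92.0 dB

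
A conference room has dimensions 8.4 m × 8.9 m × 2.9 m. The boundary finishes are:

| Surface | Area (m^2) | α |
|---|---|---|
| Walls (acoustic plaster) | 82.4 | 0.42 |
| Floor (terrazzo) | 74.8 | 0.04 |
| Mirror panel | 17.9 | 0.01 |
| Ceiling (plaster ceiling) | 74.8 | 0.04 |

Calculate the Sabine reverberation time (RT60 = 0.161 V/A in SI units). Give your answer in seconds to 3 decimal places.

Equivalent absorption area: A = 82.4·0.42 + 74.8·0.04 + 17.9·0.01 + 74.8·0.04 = 40.771 m^2.
Volume V = 8.4 × 8.9 × 2.9 = 216.804 m³.
Sabine: RT60 = 0.161 × 216.804 / 40.771 = 0.856 s.

0.856 sec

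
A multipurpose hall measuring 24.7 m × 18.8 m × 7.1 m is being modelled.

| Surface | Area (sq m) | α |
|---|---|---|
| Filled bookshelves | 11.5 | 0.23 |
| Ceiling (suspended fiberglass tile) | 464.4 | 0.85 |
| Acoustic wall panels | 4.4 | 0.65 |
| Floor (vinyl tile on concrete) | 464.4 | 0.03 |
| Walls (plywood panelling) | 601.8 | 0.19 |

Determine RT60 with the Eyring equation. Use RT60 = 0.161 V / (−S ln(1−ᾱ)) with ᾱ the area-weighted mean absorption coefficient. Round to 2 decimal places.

0.82 sec

S = Σ Sᵢ = 1546.5 sq m.
Σ(Sᵢαᵢ) = 11.5×0.23 + 464.4×0.85 + 4.4×0.65 + 464.4×0.03 + 601.8×0.19 = 528.519.
Mean coefficient ᾱ = A/S = 0.3418.
Eyring denominator: −S ln(1−ᾱ) = 646.818.
V = 24.7 × 18.8 × 7.1 = 3296.956 m³.
T = 0.161·V/[−S·ln(1−ᾱ)] = 0.161·3296.956/646.818 = 0.82 s.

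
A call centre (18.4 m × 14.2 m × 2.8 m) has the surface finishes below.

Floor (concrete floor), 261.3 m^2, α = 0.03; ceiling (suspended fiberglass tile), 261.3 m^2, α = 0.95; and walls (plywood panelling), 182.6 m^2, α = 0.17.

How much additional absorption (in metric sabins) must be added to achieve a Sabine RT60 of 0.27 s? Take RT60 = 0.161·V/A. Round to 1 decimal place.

149.1 sabins

A₁ = Σ Sᵢαᵢ = 261.3·0.03 + 261.3·0.95 + 182.6·0.17 = 287.116 sabins.
Target A₂ = 0.161·731.584/0.27 = 436.241 sabins (V = 731.584 m³).
Shortfall: 436.241 − 287.116 = 149.1 sabins.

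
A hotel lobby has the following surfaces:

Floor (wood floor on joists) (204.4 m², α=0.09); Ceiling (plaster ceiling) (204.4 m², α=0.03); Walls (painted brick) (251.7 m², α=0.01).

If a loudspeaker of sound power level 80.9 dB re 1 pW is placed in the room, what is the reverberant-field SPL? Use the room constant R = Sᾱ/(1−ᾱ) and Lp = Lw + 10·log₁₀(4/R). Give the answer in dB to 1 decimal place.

A = 27.045 sabins; S = 660.5 m².
ᾱ = 0.0409, so room constant R = A/(1−ᾱ) = 28.198 m².
Lp = 80.9 + 10·log₁₀(4/28.198) = 80.9 + (-8.48) = 72.4 dB.

72.4 dB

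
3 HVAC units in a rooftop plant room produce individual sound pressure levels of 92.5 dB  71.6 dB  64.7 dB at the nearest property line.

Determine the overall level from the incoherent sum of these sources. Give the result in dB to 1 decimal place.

Σ 10^(Lᵢ/10) = 1.796e+09.
Combined level = 10 log₁₀(1.796e+09) = 92.5 dB.

92.5 dB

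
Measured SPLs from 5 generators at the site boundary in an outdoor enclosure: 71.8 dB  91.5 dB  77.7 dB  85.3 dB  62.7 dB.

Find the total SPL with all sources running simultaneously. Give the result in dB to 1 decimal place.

92.6 dB

Sum in the linear (power) domain: Σ 10^(Lᵢ/10) = 10^(71.8/10) + 10^(91.5/10) + 10^(77.7/10) + 10^(85.3/10) + 10^(62.7/10) = 1.827e+09.
Back to dB: 10·log₁₀ Σ = 92.6 dB.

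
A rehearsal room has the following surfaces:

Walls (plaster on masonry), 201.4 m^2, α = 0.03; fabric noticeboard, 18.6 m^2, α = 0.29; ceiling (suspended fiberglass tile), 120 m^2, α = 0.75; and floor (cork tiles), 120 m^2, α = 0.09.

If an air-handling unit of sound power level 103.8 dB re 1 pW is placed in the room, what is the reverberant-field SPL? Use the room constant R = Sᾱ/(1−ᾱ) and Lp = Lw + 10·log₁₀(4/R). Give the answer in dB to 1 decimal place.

Σ(Sᵢαᵢ) = 201.4·0.03 + 18.6·0.29 + 120·0.75 + 120·0.09 = 112.236; total area S = 460.0 m^2.
ᾱ = 112.236/460.0 = 0.2440; R = Sᾱ/(1−ᾱ) = 112.236/(1−0.2440) = 148.460 m^2.
Lp = 103.8 + 10·log₁₀(4/148.460) = 103.8 + (-15.70) = 88.1 dB.

88.1 dB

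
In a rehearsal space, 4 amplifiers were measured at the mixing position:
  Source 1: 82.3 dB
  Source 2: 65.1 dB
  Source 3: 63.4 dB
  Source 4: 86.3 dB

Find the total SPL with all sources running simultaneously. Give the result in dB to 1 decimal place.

Σ 10^(Lᵢ/10) = 6.018e+08.
Back to dB: 10·log₁₀ Σ = 87.8 dB.

87.8 dB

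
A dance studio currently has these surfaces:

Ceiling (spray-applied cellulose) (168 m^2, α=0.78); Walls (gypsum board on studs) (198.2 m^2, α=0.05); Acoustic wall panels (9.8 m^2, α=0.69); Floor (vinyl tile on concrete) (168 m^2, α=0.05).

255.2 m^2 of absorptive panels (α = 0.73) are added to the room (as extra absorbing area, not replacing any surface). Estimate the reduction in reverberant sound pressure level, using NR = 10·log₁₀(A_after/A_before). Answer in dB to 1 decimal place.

Total absorption A_before = 168·0.78 + 198.2·0.05 + 9.8·0.69 + 168·0.05
  = 131.040 + 9.910 + 6.762 + 8.400 = 156.112 m^2 sabins.
Treatment contributes 255.2·0.73 = 186.296 sabins.
A_after = 156.112 + 186.296 = 342.408 sabins.
NR = 10·log₁₀(342.408/156.112) = 3.4 dB.

3.4 dB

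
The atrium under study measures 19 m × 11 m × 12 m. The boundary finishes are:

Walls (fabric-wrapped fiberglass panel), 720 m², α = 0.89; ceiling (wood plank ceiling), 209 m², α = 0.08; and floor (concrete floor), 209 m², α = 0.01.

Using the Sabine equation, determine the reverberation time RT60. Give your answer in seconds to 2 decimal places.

Equivalent absorption area: A = 720*0.89 + 209*0.08 + 209*0.01 = 659.610 m².
Room volume: 2508 m³.
Sabine: RT60 = 0.161 × 2508 / 659.610 = 0.61 s.

0.61 s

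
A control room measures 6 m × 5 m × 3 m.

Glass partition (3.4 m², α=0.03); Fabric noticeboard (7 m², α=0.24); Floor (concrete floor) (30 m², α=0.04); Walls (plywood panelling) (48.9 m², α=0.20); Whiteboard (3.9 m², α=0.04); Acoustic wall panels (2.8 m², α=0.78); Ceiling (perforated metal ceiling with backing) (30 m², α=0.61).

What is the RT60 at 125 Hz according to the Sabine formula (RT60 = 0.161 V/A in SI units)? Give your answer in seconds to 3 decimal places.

0.434 s

Equivalent absorption area: A = 3.4*0.03 + 7*0.24 + 30*0.04 + 48.9*0.20 + 3.9*0.04 + 2.8*0.78 + 30*0.61 = 33.402 m².
Room volume: 90 m³.
RT60 = 0.161 · V / A = 0.161 × 90 / 33.402 = 0.434 s.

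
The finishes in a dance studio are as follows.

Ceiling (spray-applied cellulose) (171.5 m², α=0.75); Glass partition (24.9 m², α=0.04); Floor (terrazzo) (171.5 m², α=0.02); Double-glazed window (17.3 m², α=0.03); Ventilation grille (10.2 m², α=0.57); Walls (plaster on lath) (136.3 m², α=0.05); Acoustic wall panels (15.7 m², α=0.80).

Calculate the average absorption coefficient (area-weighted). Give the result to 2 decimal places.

S = Σ Sᵢ = 171.5 + 24.9 + 171.5 + 17.3 + 10.2 + 136.3 + 15.7 = 547.4 m².
Weighted sum Σ Sα = 158.759.
ᾱ = A/S = 0.29.

0.29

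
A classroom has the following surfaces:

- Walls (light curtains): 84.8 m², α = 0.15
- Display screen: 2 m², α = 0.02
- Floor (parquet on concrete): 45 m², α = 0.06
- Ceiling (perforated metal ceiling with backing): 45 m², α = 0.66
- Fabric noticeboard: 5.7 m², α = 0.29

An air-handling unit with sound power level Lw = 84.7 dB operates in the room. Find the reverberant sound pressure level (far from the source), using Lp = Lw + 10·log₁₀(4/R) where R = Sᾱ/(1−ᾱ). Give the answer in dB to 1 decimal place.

72.7 dB

Σ(Sᵢαᵢ) = 84.8·0.15 + 2·0.02 + 45·0.06 + 45·0.66 + 5.7·0.29 = 46.813; total area S = 182.5 m².
ᾱ = 0.2565, so room constant R = A/(1−ᾱ) = 62.963 m².
Lp = Lw + 10 log₁₀(4/R) = 84.7 -11.97 = 72.7 dB.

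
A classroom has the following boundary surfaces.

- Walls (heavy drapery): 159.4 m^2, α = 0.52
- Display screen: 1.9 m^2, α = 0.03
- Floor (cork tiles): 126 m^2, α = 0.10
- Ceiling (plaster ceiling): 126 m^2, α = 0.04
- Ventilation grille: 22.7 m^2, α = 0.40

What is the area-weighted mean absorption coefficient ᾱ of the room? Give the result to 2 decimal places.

S = Σ Sᵢ = 159.4 + 1.9 + 126 + 126 + 22.7 = 436.0 m^2.
Weighted sum Σ Sα = 109.665.
ᾱ = 109.665 / 436.0 = 0.25.

0.25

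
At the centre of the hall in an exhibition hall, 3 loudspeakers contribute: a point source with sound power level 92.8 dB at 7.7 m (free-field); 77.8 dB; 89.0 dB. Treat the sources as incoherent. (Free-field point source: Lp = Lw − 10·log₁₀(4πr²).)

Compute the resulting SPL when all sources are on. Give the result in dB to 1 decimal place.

89.3 dB

Source at 7.7 m: Lp = 92.8 − 10·log₁₀(4π·7.7²) = 92.8 − 10·log₁₀(745.060) = 64.1 dB.
Converting to relative power and adding: 10^(64.1/10) + 10^(77.8/10) + 10^(89.0/10) = 8.572e+08.
Back to dB: 10·log₁₀ Σ = 89.3 dB.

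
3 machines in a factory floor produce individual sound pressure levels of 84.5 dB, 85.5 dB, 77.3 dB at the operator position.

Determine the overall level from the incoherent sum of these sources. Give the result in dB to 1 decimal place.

88.4 dB

Σ 10^(Lᵢ/10) = 6.904e+08.
Back to dB: 10·log₁₀ Σ = 88.4 dB.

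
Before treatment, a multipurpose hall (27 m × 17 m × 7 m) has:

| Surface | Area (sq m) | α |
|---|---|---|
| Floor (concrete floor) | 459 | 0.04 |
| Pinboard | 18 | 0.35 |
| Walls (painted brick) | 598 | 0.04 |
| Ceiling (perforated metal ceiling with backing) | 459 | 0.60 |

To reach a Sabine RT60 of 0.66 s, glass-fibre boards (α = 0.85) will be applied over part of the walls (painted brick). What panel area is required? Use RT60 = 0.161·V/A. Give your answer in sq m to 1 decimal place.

567.7

Equivalent absorption area: A₁ = 459*0.04 + 18*0.35 + 598*0.04 + 459*0.60 = 323.980 sq m.
V = 3213 m³. Target absorption A₂ = 0.161 × 3213 / 0.66 = 783.777 sabins.
ΔA needed = 783.777 − 323.980 = 459.797 sabins.
Each sq m of panel replacing the walls (painted brick) adds (0.85 − 0.04) = 0.81 sabins.
Panel area = 459.797 / 0.81 = 567.7 sq m.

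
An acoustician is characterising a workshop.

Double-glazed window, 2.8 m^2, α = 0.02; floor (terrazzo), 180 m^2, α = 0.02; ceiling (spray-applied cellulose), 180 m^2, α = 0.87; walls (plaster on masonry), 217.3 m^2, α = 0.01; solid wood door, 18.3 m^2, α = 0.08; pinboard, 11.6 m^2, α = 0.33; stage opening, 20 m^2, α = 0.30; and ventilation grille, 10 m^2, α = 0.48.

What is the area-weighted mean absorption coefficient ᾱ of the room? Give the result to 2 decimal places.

0.28

S = Σ Sᵢ = 2.8 + 180 + 180 + 217.3 + 18.3 + 11.6 + 20 + 10 = 640.0 m^2.
Weighted sum Σ Sα = 178.521.
ᾱ = 178.521 / 640.0 = 0.28.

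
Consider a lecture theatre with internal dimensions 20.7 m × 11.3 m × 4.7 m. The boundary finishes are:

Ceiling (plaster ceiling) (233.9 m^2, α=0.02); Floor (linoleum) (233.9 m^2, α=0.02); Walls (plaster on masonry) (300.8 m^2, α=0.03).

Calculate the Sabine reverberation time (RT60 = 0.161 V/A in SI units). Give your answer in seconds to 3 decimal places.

9.630 sec

Summing Sᵢαᵢ: 4.678 + 4.678 + 9.024 → A = 18.380 sabins.
Volume V = 20.7 × 11.3 × 4.7 = 1099.377 m³.
T = 0.161 V/A = 0.161·1099.377/18.380 = 9.630 s.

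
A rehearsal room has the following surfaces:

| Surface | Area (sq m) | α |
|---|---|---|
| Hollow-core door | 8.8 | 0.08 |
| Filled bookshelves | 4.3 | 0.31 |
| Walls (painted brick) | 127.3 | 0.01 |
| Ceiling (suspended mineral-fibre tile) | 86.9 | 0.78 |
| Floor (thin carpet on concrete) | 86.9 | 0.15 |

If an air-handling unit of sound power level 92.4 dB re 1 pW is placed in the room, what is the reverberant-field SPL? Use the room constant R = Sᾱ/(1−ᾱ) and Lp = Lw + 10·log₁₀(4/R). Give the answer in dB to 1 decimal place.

77.8 dB

A = 84.127 sabins; S = 314.2 sq m.
ᾱ = 84.127/314.2 = 0.2677; R = Sᾱ/(1−ᾱ) = 84.127/(1−0.2677) = 114.881 sq m.
Lp = 92.4 + 10·log₁₀(4/114.881) = 92.4 + (-14.58) = 77.8 dB.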